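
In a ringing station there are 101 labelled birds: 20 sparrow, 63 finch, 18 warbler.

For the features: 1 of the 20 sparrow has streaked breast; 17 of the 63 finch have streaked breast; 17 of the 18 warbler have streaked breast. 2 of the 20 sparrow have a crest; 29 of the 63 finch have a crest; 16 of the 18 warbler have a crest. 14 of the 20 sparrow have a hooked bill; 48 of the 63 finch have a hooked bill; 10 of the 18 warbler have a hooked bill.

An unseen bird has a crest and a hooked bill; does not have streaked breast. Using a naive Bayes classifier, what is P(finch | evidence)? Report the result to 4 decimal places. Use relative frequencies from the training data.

0.8984

sparrow: (20/101) × (19/20) × (2/20) × (14/20) ≈ 0.0131683
finch: (63/101) × (46/63) × (29/63) × (48/63) ≈ 0.159733
warbler: (18/101) × (1/18) × (16/18) × (10/18) ≈ 0.00488938
P(finch | x) = 0.159733 / 0.17779068 ≈ 0.8984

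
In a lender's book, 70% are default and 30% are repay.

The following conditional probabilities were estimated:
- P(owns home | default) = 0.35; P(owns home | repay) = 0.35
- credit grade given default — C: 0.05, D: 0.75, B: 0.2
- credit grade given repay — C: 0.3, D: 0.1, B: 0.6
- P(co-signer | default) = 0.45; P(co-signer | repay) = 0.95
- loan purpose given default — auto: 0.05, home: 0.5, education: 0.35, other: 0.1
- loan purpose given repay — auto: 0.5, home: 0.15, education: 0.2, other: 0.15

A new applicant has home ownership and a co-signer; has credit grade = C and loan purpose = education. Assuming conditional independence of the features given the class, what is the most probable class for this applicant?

repay

default: 0.7 × 0.35 × 0.05 × 0.45 × 0.35 = 0.001929375
repay: 0.3 × 0.35 × 0.3 × 0.95 × 0.2 = 0.005985
Highest score → repay.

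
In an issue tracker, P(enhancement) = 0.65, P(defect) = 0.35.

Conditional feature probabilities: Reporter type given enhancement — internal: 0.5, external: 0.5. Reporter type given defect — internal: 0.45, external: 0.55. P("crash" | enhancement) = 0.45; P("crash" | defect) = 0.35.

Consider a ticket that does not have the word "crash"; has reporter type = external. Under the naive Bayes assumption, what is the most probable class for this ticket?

enhancement

enhancement: 0.65 × 0.5 × (1−0.45) = 0.17875
defect: 0.35 × 0.55 × (1−0.35) = 0.125125
Highest score → enhancement.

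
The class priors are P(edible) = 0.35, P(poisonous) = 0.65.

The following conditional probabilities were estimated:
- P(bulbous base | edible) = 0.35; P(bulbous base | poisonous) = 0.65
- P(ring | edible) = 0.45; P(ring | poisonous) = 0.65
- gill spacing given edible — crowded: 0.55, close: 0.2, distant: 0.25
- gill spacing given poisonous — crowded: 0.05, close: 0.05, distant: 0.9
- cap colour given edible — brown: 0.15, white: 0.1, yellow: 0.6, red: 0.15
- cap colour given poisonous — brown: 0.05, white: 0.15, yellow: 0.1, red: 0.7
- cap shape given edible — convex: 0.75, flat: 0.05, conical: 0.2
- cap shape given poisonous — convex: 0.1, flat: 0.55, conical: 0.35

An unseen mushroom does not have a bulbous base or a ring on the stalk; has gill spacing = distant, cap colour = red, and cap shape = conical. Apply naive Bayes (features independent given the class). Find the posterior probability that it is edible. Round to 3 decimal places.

edible: 0.35 × (1−0.35) × (1−0.45) × 0.25 × 0.15 × 0.2 = 0.0009384375
poisonous: 0.65 × (1−0.65) × (1−0.65) × 0.9 × 0.7 × 0.35 = 0.0175573125
P(edible | x) = 0.0009384375 / 0.01849575 ≈ 0.051

0.051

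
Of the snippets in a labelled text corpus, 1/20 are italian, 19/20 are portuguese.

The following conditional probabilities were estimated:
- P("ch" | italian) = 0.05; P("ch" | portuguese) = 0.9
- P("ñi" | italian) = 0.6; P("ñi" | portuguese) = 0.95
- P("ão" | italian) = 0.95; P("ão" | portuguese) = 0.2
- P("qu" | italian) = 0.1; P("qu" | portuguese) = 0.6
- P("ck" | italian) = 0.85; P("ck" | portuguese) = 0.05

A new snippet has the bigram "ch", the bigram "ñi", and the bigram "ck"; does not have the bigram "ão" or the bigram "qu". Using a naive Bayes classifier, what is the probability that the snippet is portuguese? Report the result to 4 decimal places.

italian: 0.05 × 0.05 × 0.6 × (1−0.95) × (1−0.1) × 0.85 = 0.000057375
portuguese: 0.95 × 0.9 × 0.95 × (1−0.2) × (1−0.6) × 0.05 = 0.012996
P(portuguese | x) = 0.012996 / 0.013053375 ≈ 0.9956

0.9956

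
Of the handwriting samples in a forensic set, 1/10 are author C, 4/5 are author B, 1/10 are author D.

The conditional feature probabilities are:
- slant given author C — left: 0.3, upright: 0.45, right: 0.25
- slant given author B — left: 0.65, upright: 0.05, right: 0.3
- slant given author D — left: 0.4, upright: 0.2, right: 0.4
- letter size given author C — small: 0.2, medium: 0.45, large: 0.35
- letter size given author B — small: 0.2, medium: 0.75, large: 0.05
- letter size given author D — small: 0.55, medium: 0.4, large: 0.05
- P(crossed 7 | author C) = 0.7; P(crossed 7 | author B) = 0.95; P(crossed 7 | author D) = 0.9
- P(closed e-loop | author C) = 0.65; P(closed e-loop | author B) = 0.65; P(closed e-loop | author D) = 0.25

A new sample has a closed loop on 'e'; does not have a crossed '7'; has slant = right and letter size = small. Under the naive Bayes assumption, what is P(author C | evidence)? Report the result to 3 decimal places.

0.316

author C: 0.1 × 0.25 × 0.2 × (1−0.7) × 0.65 = 0.000975
author B: 0.8 × 0.3 × 0.2 × (1−0.95) × 0.65 = 0.00156
author D: 0.1 × 0.4 × 0.55 × (1−0.9) × 0.25 = 0.00055
P(author C | x) = 0.000975 / 0.003085 ≈ 0.316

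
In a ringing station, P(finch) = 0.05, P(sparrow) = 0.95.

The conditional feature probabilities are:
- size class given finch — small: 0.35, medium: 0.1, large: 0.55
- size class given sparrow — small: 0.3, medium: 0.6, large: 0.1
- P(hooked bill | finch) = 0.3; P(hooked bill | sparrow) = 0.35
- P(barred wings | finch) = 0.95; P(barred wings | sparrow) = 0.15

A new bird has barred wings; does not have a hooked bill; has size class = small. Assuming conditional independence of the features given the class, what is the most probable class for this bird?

sparrow

finch: 0.05 × 0.35 × (1−0.3) × 0.95 = 0.0116375
sparrow: 0.95 × 0.3 × (1−0.35) × 0.15 = 0.0277875
Highest score → sparrow.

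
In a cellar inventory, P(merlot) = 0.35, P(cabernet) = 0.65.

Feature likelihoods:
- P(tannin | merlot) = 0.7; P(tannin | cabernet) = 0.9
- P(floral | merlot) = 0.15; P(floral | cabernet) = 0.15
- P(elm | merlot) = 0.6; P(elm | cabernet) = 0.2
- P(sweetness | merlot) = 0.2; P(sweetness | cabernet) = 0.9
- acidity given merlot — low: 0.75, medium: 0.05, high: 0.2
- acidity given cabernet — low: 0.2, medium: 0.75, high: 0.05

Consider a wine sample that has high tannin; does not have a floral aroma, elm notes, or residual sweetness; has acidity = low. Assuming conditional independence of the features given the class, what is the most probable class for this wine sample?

merlot

merlot: 0.35 × 0.7 × (1−0.15) × (1−0.6) × (1−0.2) × 0.75 = 0.04998
cabernet: 0.65 × 0.9 × (1−0.15) × (1−0.2) × (1−0.9) × 0.2 = 0.007956
Highest score → merlot.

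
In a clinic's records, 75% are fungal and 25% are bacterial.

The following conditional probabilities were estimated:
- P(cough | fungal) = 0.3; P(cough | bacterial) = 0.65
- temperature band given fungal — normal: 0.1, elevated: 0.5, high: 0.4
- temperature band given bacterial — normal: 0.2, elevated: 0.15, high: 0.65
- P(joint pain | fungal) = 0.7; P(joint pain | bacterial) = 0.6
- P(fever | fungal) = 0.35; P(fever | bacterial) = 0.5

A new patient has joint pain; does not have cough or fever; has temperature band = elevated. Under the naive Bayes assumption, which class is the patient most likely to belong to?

fungal

fungal: 0.75 × (1−0.3) × 0.5 × 0.7 × (1−0.35) = 0.1194375
bacterial: 0.25 × (1−0.65) × 0.15 × 0.6 × (1−0.5) = 0.0039375
Highest score → fungal.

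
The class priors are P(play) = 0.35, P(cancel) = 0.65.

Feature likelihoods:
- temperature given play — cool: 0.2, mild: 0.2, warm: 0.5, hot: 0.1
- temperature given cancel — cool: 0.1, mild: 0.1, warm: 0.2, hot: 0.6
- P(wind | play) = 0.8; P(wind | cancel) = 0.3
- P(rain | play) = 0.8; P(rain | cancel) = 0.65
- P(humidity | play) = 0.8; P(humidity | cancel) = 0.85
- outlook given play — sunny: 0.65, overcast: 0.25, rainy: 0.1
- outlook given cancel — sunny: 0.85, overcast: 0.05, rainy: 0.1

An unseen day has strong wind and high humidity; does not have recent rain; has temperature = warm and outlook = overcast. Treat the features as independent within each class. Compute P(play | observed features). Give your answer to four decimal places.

0.9061

play: 0.35 × 0.5 × 0.8 × (1−0.8) × 0.8 × 0.25 = 0.0056
cancel: 0.65 × 0.2 × 0.3 × (1−0.65) × 0.85 × 0.05 = 0.000580125
P(play | x) = 0.0056 / 0.006180125 ≈ 0.9061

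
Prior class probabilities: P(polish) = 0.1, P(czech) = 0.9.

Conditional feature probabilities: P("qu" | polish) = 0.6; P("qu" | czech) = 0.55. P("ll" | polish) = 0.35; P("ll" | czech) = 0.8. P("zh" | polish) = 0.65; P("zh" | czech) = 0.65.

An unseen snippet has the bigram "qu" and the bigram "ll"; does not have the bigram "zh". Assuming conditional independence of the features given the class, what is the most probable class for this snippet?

czech

polish: 0.1 × 0.6 × 0.35 × (1−0.65) = 0.00735
czech: 0.9 × 0.55 × 0.8 × (1−0.65) = 0.1386
Highest score → czech.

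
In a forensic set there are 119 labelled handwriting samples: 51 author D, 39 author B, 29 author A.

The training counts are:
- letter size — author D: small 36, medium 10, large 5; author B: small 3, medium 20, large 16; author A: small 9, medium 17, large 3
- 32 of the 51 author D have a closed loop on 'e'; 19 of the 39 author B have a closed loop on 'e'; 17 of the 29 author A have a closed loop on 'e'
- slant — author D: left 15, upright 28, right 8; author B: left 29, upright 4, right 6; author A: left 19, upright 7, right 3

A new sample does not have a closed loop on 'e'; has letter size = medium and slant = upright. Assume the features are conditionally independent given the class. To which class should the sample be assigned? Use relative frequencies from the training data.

author D: (51/119) × (10/51) × (19/51) × (28/51) ≈ 0.017188
author B: (39/119) × (20/39) × (20/39) × (4/39) ≈ 0.00883983
author A: (29/119) × (17/29) × (12/29) × (7/29) ≈ 0.0142687
Highest score → author D.

author D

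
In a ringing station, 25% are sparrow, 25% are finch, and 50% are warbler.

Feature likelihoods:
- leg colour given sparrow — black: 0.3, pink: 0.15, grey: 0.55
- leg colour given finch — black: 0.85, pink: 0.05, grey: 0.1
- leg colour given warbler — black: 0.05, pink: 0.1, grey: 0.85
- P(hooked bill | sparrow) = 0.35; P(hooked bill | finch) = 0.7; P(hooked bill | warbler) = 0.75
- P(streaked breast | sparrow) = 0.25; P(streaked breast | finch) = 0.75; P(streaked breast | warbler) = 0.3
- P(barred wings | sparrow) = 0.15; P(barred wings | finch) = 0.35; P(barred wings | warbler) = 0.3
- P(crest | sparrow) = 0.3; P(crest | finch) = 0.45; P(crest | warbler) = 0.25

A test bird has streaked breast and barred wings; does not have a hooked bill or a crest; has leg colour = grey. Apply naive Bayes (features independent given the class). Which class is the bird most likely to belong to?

warbler

sparrow: 0.25 × 0.55 × (1−0.35) × 0.25 × 0.15 × (1−0.3) = 0.00234609375
finch: 0.25 × 0.1 × (1−0.7) × 0.75 × 0.35 × (1−0.45) = 0.0010828125
warbler: 0.5 × 0.85 × (1−0.75) × 0.3 × 0.3 × (1−0.25) = 0.007171875
Highest score → warbler.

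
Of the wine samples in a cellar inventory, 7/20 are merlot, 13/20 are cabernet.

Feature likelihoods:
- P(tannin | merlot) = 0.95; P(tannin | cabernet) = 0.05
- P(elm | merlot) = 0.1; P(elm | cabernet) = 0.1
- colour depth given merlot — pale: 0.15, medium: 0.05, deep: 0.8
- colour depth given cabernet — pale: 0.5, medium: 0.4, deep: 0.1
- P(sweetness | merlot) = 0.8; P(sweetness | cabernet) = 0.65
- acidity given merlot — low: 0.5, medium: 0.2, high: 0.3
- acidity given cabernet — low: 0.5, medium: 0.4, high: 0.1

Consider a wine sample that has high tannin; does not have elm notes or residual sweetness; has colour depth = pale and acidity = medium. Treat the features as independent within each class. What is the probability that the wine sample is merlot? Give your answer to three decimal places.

0.467

merlot: 0.35 × 0.95 × (1−0.1) × 0.15 × (1−0.8) × 0.2 = 0.0017955
cabernet: 0.65 × 0.05 × (1−0.1) × 0.5 × (1−0.65) × 0.4 = 0.0020475
P(merlot | x) = 0.0017955 / 0.003843 ≈ 0.467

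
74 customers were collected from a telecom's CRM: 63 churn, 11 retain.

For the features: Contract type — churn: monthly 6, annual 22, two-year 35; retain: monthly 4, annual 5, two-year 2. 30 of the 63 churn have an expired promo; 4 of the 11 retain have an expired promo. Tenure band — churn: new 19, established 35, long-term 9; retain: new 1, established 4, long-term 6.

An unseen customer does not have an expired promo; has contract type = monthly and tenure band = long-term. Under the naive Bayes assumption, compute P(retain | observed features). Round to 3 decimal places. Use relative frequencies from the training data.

0.756

churn: (63/74) × (6/63) × (33/63) × (9/63) ≈ 0.00606729
retain: (11/74) × (4/11) × (7/11) × (6/11) ≈ 0.0187626
P(retain | x) = 0.0187626 / 0.02482989 ≈ 0.756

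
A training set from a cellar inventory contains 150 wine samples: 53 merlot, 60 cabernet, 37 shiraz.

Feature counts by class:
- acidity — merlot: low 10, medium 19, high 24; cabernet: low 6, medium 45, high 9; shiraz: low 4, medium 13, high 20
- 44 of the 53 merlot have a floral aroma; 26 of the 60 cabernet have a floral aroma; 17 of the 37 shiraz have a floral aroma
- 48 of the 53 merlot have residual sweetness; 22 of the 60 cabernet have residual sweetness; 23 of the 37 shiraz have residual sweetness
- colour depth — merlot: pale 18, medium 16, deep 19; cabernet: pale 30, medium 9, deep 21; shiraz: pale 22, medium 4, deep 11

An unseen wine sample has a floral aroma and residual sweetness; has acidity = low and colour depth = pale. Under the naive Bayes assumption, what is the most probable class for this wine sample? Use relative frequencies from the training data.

merlot: (53/150) × (10/53) × (44/53) × (48/53) × (18/53) ≈ 0.0170234
cabernet: (60/150) × (6/60) × (26/60) × (22/60) × (30/60) ≈ 0.00317778
shiraz: (37/150) × (4/37) × (17/37) × (23/37) × (22/37) ≈ 0.00452859
Highest score → merlot.

merlot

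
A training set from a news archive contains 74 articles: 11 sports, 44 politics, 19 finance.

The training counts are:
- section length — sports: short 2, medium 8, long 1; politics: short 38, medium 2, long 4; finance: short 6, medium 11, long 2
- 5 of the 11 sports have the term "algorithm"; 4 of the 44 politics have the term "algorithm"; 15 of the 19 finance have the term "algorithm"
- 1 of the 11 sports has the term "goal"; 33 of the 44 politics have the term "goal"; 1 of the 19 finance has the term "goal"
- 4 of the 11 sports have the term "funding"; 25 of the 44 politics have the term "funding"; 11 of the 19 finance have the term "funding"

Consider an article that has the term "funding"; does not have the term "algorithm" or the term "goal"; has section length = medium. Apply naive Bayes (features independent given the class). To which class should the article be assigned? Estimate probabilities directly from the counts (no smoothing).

sports: (11/74) × (8/11) × (6/11) × (10/11) × (4/11) ≈ 0.0194936
politics: (44/74) × (2/44) × (40/44) × (11/44) × (25/44) ≈ 0.00349006
finance: (19/74) × (11/19) × (4/19) × (18/19) × (11/19) ≈ 0.0171643
Highest score → sports.

sports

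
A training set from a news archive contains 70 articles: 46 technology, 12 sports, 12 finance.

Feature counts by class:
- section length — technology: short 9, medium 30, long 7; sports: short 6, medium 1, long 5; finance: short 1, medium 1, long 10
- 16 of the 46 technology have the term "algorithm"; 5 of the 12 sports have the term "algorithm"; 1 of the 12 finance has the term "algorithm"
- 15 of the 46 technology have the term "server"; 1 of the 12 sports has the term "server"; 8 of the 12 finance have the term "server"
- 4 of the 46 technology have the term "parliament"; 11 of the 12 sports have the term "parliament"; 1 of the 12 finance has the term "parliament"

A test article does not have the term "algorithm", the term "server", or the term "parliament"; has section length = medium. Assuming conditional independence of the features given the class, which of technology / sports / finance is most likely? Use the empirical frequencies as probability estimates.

technology: (46/70) × (30/46) × (30/46) × (31/46) × (42/46) ≈ 0.171982
sports: (12/70) × (1/12) × (7/12) × (11/12) × (1/12) ≈ 0.000636574
finance: (12/70) × (1/12) × (11/12) × (4/12) × (11/12) ≈ 0.00400132
Highest score → technology.

technology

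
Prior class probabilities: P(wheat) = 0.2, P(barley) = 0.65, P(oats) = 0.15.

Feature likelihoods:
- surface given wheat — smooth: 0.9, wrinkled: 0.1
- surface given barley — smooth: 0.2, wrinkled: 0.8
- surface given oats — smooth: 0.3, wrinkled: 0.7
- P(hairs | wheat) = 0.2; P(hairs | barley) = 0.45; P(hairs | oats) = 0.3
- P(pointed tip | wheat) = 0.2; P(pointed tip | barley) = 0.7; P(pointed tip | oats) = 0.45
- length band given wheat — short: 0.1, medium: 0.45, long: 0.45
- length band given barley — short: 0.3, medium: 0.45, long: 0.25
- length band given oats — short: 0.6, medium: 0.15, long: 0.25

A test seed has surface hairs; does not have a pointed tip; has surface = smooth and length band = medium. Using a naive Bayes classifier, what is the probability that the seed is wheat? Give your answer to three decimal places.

0.590

wheat: 0.2 × 0.9 × 0.2 × (1−0.2) × 0.45 = 0.01296
barley: 0.65 × 0.2 × 0.45 × (1−0.7) × 0.45 = 0.0078975
oats: 0.15 × 0.3 × 0.3 × (1−0.45) × 0.15 = 0.00111375
P(wheat | x) = 0.01296 / 0.02197125 ≈ 0.590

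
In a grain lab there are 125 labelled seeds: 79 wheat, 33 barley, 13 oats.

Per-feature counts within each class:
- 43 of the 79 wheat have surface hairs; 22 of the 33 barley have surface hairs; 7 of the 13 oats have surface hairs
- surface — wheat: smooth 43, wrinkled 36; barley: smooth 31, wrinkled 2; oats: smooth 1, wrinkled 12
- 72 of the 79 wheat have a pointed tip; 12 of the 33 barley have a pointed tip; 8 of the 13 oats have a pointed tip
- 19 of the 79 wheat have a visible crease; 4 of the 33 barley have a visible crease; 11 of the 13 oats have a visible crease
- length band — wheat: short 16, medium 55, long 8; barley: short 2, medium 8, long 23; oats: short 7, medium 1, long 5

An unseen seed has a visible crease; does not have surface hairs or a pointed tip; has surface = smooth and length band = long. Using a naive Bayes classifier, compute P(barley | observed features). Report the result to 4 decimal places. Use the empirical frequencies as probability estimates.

0.8474

wheat: (79/125) × (36/79) × (43/79) × (7/79) × (19/79) × (8/79) ≈ 0.000338294
barley: (33/125) × (11/33) × (31/33) × (21/33) × (4/33) × (23/33) ≈ 0.00444422
oats: (13/125) × (6/13) × (1/13) × (5/13) × (11/13) × (5/13) ≈ 0.000462169
P(barley | x) = 0.00444422 / 0.005244683 ≈ 0.8474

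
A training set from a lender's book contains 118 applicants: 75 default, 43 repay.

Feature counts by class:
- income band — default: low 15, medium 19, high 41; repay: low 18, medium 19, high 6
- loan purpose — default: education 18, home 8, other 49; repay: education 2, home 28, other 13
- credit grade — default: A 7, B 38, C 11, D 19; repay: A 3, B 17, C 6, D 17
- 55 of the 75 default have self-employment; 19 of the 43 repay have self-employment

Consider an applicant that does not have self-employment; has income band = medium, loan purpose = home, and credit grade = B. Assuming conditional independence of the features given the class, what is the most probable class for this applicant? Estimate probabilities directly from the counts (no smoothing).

default: (75/118) × (19/75) × (8/75) × (38/75) × (20/75) ≈ 0.00232055
repay: (43/118) × (19/43) × (28/43) × (17/43) × (24/43) ≈ 0.0231358
Highest score → repay.

repay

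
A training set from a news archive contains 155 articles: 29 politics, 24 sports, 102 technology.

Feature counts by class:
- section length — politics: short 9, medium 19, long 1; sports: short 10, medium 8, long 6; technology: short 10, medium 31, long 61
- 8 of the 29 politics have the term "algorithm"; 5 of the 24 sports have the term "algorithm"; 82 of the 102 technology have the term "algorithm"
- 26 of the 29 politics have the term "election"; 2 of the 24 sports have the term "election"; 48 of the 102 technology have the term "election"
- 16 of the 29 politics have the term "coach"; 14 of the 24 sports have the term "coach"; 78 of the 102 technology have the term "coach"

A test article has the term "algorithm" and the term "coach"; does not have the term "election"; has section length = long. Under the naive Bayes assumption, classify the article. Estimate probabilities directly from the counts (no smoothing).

technology

politics: (29/155) × (1/29) × (8/29) × (3/29) × (16/29) ≈ 0.000101579
sports: (24/155) × (6/24) × (5/24) × (22/24) × (14/24) ≈ 0.00431228
technology: (102/155) × (61/102) × (82/102) × (54/102) × (78/102) ≈ 0.128085
Highest score → technology.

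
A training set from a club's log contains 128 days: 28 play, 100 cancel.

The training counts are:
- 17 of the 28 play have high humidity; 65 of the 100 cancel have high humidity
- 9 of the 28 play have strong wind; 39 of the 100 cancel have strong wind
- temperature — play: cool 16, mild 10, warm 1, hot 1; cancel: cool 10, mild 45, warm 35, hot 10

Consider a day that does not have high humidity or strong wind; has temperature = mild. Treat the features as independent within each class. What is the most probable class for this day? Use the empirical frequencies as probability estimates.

cancel

play: (28/128) × (11/28) × (19/28) × (10/28) ≈ 0.0208267
cancel: (100/128) × (35/100) × (61/100) × (45/100) = 0.07505859375
Highest score → cancel.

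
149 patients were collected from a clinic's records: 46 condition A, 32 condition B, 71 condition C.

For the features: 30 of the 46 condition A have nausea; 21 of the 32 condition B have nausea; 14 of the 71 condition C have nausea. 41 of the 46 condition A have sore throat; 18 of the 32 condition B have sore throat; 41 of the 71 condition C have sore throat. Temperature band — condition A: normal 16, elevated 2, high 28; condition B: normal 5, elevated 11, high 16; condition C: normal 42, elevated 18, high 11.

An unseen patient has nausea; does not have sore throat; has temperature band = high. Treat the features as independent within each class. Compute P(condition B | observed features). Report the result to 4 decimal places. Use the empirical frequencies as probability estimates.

condition A: (46/149) × (30/46) × (5/46) × (28/46) ≈ 0.0133213
condition B: (32/149) × (21/32) × (14/32) × (16/32) ≈ 0.0308305
condition C: (71/149) × (14/71) × (30/71) × (11/71) ≈ 0.0061509
P(condition B | x) = 0.0308305 / 0.0503027 ≈ 0.6129

0.6129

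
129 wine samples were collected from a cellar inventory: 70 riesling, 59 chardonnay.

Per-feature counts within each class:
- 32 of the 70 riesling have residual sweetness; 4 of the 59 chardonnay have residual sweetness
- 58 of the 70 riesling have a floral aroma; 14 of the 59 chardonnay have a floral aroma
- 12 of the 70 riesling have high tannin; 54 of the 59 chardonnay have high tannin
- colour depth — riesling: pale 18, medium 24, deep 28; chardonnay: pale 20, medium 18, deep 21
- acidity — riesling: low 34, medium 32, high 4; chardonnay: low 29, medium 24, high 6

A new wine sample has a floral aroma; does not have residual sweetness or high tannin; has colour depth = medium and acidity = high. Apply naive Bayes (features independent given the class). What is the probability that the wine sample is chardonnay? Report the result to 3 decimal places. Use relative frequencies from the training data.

0.063

riesling: (70/129) × (38/70) × (58/70) × (58/70) × (24/70) × (4/70) ≈ 0.00396213
chardonnay: (59/129) × (55/59) × (14/59) × (5/59) × (18/59) × (6/59) ≈ 0.000266003
P(chardonnay | x) = 0.000266003 / 0.004228133 ≈ 0.063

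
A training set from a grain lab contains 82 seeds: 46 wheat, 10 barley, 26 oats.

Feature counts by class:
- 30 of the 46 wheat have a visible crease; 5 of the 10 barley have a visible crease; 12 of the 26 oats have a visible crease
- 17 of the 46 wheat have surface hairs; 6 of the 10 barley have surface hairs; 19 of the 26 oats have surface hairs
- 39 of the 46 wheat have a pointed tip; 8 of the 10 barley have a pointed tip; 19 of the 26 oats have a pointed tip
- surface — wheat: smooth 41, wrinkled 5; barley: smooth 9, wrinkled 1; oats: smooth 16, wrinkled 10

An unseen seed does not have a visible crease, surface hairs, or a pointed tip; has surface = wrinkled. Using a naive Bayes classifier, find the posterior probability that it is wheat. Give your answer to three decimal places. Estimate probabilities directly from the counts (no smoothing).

wheat: (46/82) × (16/46) × (29/46) × (7/46) × (5/46) ≈ 0.00203469
barley: (10/82) × (5/10) × (4/10) × (2/10) × (1/10) ≈ 0.000487805
oats: (26/82) × (14/26) × (7/26) × (7/26) × (10/26) ≈ 0.00475982
P(wheat | x) = 0.00203469 / 0.007282315 ≈ 0.279

0.279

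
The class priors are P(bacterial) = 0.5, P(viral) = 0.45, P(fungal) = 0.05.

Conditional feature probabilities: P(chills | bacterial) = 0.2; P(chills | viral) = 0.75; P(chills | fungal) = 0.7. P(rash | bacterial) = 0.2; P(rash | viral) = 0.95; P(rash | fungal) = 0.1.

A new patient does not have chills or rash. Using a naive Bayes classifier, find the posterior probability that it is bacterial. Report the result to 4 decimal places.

0.9436

bacterial: 0.5 × (1−0.2) × (1−0.2) = 0.32
viral: 0.45 × (1−0.75) × (1−0.95) = 0.005625
fungal: 0.05 × (1−0.7) × (1−0.1) = 0.0135
P(bacterial | x) = 0.32 / 0.339125 ≈ 0.9436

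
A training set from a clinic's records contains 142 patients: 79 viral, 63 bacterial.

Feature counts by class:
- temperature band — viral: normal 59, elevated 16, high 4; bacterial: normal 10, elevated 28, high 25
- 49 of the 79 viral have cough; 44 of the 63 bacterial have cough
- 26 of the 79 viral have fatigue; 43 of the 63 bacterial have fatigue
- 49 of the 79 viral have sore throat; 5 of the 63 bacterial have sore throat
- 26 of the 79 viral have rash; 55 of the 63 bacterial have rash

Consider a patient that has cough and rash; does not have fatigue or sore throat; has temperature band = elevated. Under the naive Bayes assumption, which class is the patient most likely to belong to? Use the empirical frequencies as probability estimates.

viral: (79/142) × (16/79) × (49/79) × (53/79) × (30/79) × (26/79) ≈ 0.00585989
bacterial: (63/142) × (28/63) × (44/63) × (20/63) × (58/63) × (55/63) ≈ 0.0351383
Highest score → bacterial.

bacterial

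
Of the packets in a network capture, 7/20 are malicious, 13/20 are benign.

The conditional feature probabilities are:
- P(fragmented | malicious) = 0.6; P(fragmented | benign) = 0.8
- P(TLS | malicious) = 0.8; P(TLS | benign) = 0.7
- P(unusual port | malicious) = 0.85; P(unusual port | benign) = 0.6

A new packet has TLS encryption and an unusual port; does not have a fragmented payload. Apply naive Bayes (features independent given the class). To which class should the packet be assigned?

malicious: 0.35 × (1−0.6) × 0.8 × 0.85 = 0.0952
benign: 0.65 × (1−0.8) × 0.7 × 0.6 = 0.0546
Highest score → malicious.

malicious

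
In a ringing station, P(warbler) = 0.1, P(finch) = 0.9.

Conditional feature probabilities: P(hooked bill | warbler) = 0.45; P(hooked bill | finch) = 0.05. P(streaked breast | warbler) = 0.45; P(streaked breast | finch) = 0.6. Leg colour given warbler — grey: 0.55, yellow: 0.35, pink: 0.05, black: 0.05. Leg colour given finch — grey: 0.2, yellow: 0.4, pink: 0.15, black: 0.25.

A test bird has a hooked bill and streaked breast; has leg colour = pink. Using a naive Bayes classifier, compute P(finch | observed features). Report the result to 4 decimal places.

0.8000

warbler: 0.1 × 0.45 × 0.45 × 0.05 = 0.0010125
finch: 0.9 × 0.05 × 0.6 × 0.15 = 0.00405
P(finch | x) = 0.00405 / 0.0050625 ≈ 0.8000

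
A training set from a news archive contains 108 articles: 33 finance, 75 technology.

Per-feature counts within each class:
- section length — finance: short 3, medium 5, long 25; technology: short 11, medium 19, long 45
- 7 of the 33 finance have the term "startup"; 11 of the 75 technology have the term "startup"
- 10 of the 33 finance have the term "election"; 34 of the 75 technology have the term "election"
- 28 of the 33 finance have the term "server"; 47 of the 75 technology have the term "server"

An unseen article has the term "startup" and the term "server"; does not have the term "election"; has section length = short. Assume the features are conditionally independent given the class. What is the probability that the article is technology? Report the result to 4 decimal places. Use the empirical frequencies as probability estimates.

finance: (33/108) × (3/33) × (7/33) × (23/33) × (28/33) ≈ 0.00348449
technology: (75/108) × (11/75) × (11/75) × (41/75) × (47/75) ≈ 0.00511752
P(technology | x) = 0.00511752 / 0.00860201 ≈ 0.5949

0.5949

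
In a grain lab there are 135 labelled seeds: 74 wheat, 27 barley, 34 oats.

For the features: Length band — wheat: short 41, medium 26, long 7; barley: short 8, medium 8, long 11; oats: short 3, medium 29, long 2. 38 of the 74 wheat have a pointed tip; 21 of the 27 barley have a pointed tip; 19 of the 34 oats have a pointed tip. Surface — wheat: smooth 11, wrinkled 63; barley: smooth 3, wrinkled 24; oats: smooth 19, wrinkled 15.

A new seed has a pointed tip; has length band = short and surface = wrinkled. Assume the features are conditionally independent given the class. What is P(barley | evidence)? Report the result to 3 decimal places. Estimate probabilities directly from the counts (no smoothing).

0.229

wheat: (74/135) × (41/74) × (38/74) × (63/74) ≈ 0.132773
barley: (27/135) × (8/27) × (21/27) × (24/27) ≈ 0.0409694
oats: (34/135) × (3/34) × (19/34) × (15/34) ≈ 0.00547866
P(barley | x) = 0.0409694 / 0.17922106 ≈ 0.229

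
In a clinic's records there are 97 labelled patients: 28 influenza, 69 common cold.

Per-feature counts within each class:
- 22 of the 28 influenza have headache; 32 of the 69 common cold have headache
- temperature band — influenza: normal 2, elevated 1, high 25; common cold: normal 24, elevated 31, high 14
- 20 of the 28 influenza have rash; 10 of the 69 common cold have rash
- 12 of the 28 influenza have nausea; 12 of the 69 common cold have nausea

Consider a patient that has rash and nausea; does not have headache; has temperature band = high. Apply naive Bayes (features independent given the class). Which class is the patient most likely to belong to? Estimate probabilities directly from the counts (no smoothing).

influenza

influenza: (28/97) × (6/28) × (25/28) × (20/28) × (12/28) ≈ 0.0169066
common cold: (69/97) × (37/69) × (14/69) × (10/69) × (12/69) ≈ 0.00195071
Highest score → influenza.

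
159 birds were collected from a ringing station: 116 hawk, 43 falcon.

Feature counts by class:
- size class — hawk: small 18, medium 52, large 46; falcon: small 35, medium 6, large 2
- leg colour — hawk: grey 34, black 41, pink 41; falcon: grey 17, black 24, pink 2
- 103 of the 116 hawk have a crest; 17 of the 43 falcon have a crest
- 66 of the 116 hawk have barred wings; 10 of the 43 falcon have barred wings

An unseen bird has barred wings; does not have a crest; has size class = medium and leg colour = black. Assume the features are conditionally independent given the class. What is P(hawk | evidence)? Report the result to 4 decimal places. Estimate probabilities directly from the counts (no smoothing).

hawk: (116/159) × (52/116) × (41/116) × (13/116) × (66/116) ≈ 0.00737061
falcon: (43/159) × (6/43) × (24/43) × (26/43) × (10/43) ≈ 0.00296165
P(hawk | x) = 0.00737061 / 0.01033226 ≈ 0.7134

0.7134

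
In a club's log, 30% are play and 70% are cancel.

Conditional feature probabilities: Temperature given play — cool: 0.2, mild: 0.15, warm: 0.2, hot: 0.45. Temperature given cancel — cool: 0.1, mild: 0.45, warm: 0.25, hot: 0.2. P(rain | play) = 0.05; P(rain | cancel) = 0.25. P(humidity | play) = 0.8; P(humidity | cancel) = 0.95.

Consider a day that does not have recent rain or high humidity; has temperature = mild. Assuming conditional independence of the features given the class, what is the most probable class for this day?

cancel

play: 0.3 × 0.15 × (1−0.05) × (1−0.8) = 0.00855
cancel: 0.7 × 0.45 × (1−0.25) × (1−0.95) = 0.0118125
Highest score → cancel.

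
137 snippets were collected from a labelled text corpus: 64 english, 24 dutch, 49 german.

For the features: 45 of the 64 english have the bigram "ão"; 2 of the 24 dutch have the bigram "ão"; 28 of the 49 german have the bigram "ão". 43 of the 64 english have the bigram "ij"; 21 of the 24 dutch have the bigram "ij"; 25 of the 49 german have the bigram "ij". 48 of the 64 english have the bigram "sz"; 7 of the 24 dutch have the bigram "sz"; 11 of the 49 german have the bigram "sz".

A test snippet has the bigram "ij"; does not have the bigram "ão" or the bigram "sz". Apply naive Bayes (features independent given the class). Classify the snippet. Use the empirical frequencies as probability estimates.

english: (64/137) × (19/64) × (43/64) × (16/64) ≈ 0.0232949
dutch: (24/137) × (22/24) × (21/24) × (17/24) ≈ 0.0995286
german: (49/137) × (21/49) × (25/49) × (38/49) ≈ 0.0606499
Highest score → dutch.

dutch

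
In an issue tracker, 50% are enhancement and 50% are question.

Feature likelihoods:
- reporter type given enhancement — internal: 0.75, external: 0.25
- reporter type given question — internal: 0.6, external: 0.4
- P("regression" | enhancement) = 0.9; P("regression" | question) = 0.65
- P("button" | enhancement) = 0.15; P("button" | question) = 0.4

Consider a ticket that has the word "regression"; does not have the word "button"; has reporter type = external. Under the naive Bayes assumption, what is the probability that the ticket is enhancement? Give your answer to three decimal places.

0.551

enhancement: 0.5 × 0.25 × 0.9 × (1−0.15) = 0.095625
question: 0.5 × 0.4 × 0.65 × (1−0.4) = 0.078
P(enhancement | x) = 0.095625 / 0.173625 ≈ 0.551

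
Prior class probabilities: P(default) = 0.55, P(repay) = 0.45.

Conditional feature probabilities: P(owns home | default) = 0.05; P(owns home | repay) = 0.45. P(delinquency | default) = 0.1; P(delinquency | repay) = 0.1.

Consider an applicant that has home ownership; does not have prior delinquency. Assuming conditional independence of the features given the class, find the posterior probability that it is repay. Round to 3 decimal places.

0.880

default: 0.55 × 0.05 × (1−0.1) = 0.02475
repay: 0.45 × 0.45 × (1−0.1) = 0.18225
P(repay | x) = 0.18225 / 0.207 ≈ 0.880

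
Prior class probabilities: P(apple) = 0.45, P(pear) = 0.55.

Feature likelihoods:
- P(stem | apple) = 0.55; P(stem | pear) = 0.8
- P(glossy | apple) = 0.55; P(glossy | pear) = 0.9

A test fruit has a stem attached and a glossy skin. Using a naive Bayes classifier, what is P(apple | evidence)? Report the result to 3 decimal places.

apple: 0.45 × 0.55 × 0.55 = 0.136125
pear: 0.55 × 0.8 × 0.9 = 0.396
P(apple | x) = 0.136125 / 0.532125 ≈ 0.256

0.256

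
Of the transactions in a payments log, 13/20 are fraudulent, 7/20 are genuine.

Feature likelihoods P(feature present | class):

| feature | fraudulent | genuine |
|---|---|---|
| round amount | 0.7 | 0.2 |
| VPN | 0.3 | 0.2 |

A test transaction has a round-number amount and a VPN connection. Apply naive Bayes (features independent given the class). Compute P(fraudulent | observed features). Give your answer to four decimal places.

0.9070

fraudulent: 0.65 × 0.7 × 0.3 = 0.1365
genuine: 0.35 × 0.2 × 0.2 = 0.014
P(fraudulent | x) = 0.1365 / 0.1505 ≈ 0.9070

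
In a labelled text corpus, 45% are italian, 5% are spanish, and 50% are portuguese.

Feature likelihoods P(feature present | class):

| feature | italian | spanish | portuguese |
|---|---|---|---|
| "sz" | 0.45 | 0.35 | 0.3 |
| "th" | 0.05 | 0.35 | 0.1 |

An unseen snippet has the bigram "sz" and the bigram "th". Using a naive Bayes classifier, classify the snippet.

italian: 0.45 × 0.45 × 0.05 = 0.010125
spanish: 0.05 × 0.35 × 0.35 = 0.006125
portuguese: 0.5 × 0.3 × 0.1 = 0.015
Highest score → portuguese.

portuguese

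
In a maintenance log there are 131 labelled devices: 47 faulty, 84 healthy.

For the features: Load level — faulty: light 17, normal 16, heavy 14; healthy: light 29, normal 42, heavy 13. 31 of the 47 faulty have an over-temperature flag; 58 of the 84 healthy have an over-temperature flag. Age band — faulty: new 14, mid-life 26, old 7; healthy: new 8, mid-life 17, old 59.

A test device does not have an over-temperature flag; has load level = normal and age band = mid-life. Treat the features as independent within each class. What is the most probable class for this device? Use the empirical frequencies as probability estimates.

faulty

faulty: (47/131) × (16/47) × (16/47) × (26/47) ≈ 0.023001
healthy: (84/131) × (42/84) × (26/84) × (17/84) ≈ 0.0200836
Highest score → faulty.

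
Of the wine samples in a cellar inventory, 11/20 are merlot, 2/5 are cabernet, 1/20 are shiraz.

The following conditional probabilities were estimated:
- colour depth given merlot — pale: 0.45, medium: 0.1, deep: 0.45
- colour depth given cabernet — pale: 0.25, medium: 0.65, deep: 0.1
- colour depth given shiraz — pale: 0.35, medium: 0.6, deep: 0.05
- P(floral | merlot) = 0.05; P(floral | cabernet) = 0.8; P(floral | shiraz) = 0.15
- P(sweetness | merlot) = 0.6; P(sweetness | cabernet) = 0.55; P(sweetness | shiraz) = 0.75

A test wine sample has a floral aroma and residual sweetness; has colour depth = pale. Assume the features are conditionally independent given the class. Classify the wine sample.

cabernet

merlot: 0.55 × 0.45 × 0.05 × 0.6 = 0.007425
cabernet: 0.4 × 0.25 × 0.8 × 0.55 = 0.044
shiraz: 0.05 × 0.35 × 0.15 × 0.75 = 0.00196875
Highest score → cabernet.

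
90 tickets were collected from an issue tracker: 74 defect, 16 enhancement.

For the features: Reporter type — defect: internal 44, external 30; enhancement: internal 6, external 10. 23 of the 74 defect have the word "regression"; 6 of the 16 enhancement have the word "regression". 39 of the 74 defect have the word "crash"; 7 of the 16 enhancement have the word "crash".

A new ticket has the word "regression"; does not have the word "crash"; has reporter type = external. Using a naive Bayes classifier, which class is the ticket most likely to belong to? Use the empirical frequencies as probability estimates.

defect: (74/90) × (30/74) × (23/74) × (35/74) ≈ 0.0490017
enhancement: (16/90) × (10/16) × (6/16) × (9/16) = 0.0234375
Highest score → defect.

defect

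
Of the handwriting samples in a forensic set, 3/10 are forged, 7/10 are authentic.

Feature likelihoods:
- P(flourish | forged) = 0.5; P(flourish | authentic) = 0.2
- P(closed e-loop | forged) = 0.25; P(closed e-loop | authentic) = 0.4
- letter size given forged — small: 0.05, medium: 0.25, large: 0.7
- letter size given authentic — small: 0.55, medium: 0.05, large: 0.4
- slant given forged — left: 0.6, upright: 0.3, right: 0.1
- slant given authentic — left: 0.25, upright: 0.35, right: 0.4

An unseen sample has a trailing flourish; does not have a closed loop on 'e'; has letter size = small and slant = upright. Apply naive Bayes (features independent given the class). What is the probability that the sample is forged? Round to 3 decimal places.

0.094

forged: 0.3 × 0.5 × (1−0.25) × 0.05 × 0.3 = 0.0016875
authentic: 0.7 × 0.2 × (1−0.4) × 0.55 × 0.35 = 0.01617
P(forged | x) = 0.0016875 / 0.0178575 ≈ 0.094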